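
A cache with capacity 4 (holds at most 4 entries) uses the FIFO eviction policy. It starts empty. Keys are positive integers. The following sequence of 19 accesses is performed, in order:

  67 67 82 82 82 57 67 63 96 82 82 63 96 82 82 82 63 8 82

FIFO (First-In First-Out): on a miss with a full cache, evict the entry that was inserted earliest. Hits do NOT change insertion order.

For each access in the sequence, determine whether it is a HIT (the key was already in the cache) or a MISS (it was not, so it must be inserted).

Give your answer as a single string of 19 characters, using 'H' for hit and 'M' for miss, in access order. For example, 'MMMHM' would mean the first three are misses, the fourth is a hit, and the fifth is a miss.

FIFO simulation (capacity=4):
  1. access 67: MISS. Cache (old->new): [67]
  2. access 67: HIT. Cache (old->new): [67]
  3. access 82: MISS. Cache (old->new): [67 82]
  4. access 82: HIT. Cache (old->new): [67 82]
  5. access 82: HIT. Cache (old->new): [67 82]
  6. access 57: MISS. Cache (old->new): [67 82 57]
  7. access 67: HIT. Cache (old->new): [67 82 57]
  8. access 63: MISS. Cache (old->new): [67 82 57 63]
  9. access 96: MISS, evict 67. Cache (old->new): [82 57 63 96]
  10. access 82: HIT. Cache (old->new): [82 57 63 96]
  11. access 82: HIT. Cache (old->new): [82 57 63 96]
  12. access 63: HIT. Cache (old->new): [82 57 63 96]
  13. access 96: HIT. Cache (old->new): [82 57 63 96]
  14. access 82: HIT. Cache (old->new): [82 57 63 96]
  15. access 82: HIT. Cache (old->new): [82 57 63 96]
  16. access 82: HIT. Cache (old->new): [82 57 63 96]
  17. access 63: HIT. Cache (old->new): [82 57 63 96]
  18. access 8: MISS, evict 82. Cache (old->new): [57 63 96 8]
  19. access 82: MISS, evict 57. Cache (old->new): [63 96 8 82]
Total: 12 hits, 7 misses, 3 evictions

Answer: MHMHHMHMMHHHHHHHHMM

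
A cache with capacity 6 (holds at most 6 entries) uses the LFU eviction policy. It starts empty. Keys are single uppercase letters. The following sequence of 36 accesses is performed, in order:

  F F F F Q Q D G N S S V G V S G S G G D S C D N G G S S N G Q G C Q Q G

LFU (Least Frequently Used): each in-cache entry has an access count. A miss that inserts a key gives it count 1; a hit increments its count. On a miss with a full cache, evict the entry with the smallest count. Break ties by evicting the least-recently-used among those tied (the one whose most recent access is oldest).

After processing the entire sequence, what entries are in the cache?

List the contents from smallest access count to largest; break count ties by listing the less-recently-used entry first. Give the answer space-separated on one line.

Answer: C N F Q S G

Derivation:
LFU simulation (capacity=6):
  1. access F: MISS. Cache: [F(c=1)]
  2. access F: HIT, count now 2. Cache: [F(c=2)]
  3. access F: HIT, count now 3. Cache: [F(c=3)]
  4. access F: HIT, count now 4. Cache: [F(c=4)]
  5. access Q: MISS. Cache: [Q(c=1) F(c=4)]
  6. access Q: HIT, count now 2. Cache: [Q(c=2) F(c=4)]
  7. access D: MISS. Cache: [D(c=1) Q(c=2) F(c=4)]
  8. access G: MISS. Cache: [D(c=1) G(c=1) Q(c=2) F(c=4)]
  9. access N: MISS. Cache: [D(c=1) G(c=1) N(c=1) Q(c=2) F(c=4)]
  10. access S: MISS. Cache: [D(c=1) G(c=1) N(c=1) S(c=1) Q(c=2) F(c=4)]
  11. access S: HIT, count now 2. Cache: [D(c=1) G(c=1) N(c=1) Q(c=2) S(c=2) F(c=4)]
  12. access V: MISS, evict D(c=1). Cache: [G(c=1) N(c=1) V(c=1) Q(c=2) S(c=2) F(c=4)]
  13. access G: HIT, count now 2. Cache: [N(c=1) V(c=1) Q(c=2) S(c=2) G(c=2) F(c=4)]
  14. access V: HIT, count now 2. Cache: [N(c=1) Q(c=2) S(c=2) G(c=2) V(c=2) F(c=4)]
  15. access S: HIT, count now 3. Cache: [N(c=1) Q(c=2) G(c=2) V(c=2) S(c=3) F(c=4)]
  16. access G: HIT, count now 3. Cache: [N(c=1) Q(c=2) V(c=2) S(c=3) G(c=3) F(c=4)]
  17. access S: HIT, count now 4. Cache: [N(c=1) Q(c=2) V(c=2) G(c=3) F(c=4) S(c=4)]
  18. access G: HIT, count now 4. Cache: [N(c=1) Q(c=2) V(c=2) F(c=4) S(c=4) G(c=4)]
  19. access G: HIT, count now 5. Cache: [N(c=1) Q(c=2) V(c=2) F(c=4) S(c=4) G(c=5)]
  20. access D: MISS, evict N(c=1). Cache: [D(c=1) Q(c=2) V(c=2) F(c=4) S(c=4) G(c=5)]
  21. access S: HIT, count now 5. Cache: [D(c=1) Q(c=2) V(c=2) F(c=4) G(c=5) S(c=5)]
  22. access C: MISS, evict D(c=1). Cache: [C(c=1) Q(c=2) V(c=2) F(c=4) G(c=5) S(c=5)]
  23. access D: MISS, evict C(c=1). Cache: [D(c=1) Q(c=2) V(c=2) F(c=4) G(c=5) S(c=5)]
  24. access N: MISS, evict D(c=1). Cache: [N(c=1) Q(c=2) V(c=2) F(c=4) G(c=5) S(c=5)]
  25. access G: HIT, count now 6. Cache: [N(c=1) Q(c=2) V(c=2) F(c=4) S(c=5) G(c=6)]
  26. access G: HIT, count now 7. Cache: [N(c=1) Q(c=2) V(c=2) F(c=4) S(c=5) G(c=7)]
  27. access S: HIT, count now 6. Cache: [N(c=1) Q(c=2) V(c=2) F(c=4) S(c=6) G(c=7)]
  28. access S: HIT, count now 7. Cache: [N(c=1) Q(c=2) V(c=2) F(c=4) G(c=7) S(c=7)]
  29. access N: HIT, count now 2. Cache: [Q(c=2) V(c=2) N(c=2) F(c=4) G(c=7) S(c=7)]
  30. access G: HIT, count now 8. Cache: [Q(c=2) V(c=2) N(c=2) F(c=4) S(c=7) G(c=8)]
  31. access Q: HIT, count now 3. Cache: [V(c=2) N(c=2) Q(c=3) F(c=4) S(c=7) G(c=8)]
  32. access G: HIT, count now 9. Cache: [V(c=2) N(c=2) Q(c=3) F(c=4) S(c=7) G(c=9)]
  33. access C: MISS, evict V(c=2). Cache: [C(c=1) N(c=2) Q(c=3) F(c=4) S(c=7) G(c=9)]
  34. access Q: HIT, count now 4. Cache: [C(c=1) N(c=2) F(c=4) Q(c=4) S(c=7) G(c=9)]
  35. access Q: HIT, count now 5. Cache: [C(c=1) N(c=2) F(c=4) Q(c=5) S(c=7) G(c=9)]
  36. access G: HIT, count now 10. Cache: [C(c=1) N(c=2) F(c=4) Q(c=5) S(c=7) G(c=10)]
Total: 24 hits, 12 misses, 6 evictions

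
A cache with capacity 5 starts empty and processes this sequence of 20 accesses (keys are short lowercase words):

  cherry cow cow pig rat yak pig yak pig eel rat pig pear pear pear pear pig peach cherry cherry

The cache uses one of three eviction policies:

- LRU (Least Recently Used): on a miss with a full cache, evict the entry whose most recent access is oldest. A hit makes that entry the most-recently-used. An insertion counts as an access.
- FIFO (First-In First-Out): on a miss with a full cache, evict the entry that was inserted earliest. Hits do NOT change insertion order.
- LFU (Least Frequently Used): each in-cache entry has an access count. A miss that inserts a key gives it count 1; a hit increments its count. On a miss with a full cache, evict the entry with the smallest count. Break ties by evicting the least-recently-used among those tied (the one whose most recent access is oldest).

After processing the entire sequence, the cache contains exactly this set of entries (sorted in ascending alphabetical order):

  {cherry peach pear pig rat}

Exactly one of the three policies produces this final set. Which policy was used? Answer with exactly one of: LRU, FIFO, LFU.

Simulating under each policy and comparing final sets:
  LRU: final set = {cherry peach pear pig rat} -> MATCHES target
  FIFO: final set = {cherry eel peach pear yak} -> differs
  LFU: final set = {cherry pear pig rat yak} -> differs
Only LRU produces the target set.

Answer: LRU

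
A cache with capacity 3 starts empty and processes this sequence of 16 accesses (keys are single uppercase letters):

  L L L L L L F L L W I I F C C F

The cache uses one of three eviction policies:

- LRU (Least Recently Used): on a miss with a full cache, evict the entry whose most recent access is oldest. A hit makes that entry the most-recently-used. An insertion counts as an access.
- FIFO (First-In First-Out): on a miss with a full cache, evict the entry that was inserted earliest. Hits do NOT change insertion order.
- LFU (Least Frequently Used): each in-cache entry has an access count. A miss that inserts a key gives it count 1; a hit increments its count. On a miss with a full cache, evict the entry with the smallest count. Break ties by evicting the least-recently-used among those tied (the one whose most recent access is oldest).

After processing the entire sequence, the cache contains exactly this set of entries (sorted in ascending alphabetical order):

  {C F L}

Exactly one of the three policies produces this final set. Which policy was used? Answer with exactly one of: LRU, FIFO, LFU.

Simulating under each policy and comparing final sets:
  LRU: final set = {C F I} -> differs
  FIFO: final set = {C F I} -> differs
  LFU: final set = {C F L} -> MATCHES target
Only LFU produces the target set.

Answer: LFU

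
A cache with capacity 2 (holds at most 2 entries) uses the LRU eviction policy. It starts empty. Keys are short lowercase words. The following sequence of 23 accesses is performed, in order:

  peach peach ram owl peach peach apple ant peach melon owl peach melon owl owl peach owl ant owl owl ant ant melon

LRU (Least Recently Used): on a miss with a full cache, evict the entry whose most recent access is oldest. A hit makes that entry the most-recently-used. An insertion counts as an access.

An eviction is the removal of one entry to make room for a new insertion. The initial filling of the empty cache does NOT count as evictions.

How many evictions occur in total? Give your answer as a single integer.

Answer: 13

Derivation:
LRU simulation (capacity=2):
  1. access peach: MISS. Cache (LRU->MRU): [peach]
  2. access peach: HIT. Cache (LRU->MRU): [peach]
  3. access ram: MISS. Cache (LRU->MRU): [peach ram]
  4. access owl: MISS, evict peach. Cache (LRU->MRU): [ram owl]
  5. access peach: MISS, evict ram. Cache (LRU->MRU): [owl peach]
  6. access peach: HIT. Cache (LRU->MRU): [owl peach]
  7. access apple: MISS, evict owl. Cache (LRU->MRU): [peach apple]
  8. access ant: MISS, evict peach. Cache (LRU->MRU): [apple ant]
  9. access peach: MISS, evict apple. Cache (LRU->MRU): [ant peach]
  10. access melon: MISS, evict ant. Cache (LRU->MRU): [peach melon]
  11. access owl: MISS, evict peach. Cache (LRU->MRU): [melon owl]
  12. access peach: MISS, evict melon. Cache (LRU->MRU): [owl peach]
  13. access melon: MISS, evict owl. Cache (LRU->MRU): [peach melon]
  14. access owl: MISS, evict peach. Cache (LRU->MRU): [melon owl]
  15. access owl: HIT. Cache (LRU->MRU): [melon owl]
  16. access peach: MISS, evict melon. Cache (LRU->MRU): [owl peach]
  17. access owl: HIT. Cache (LRU->MRU): [peach owl]
  18. access ant: MISS, evict peach. Cache (LRU->MRU): [owl ant]
  19. access owl: HIT. Cache (LRU->MRU): [ant owl]
  20. access owl: HIT. Cache (LRU->MRU): [ant owl]
  21. access ant: HIT. Cache (LRU->MRU): [owl ant]
  22. access ant: HIT. Cache (LRU->MRU): [owl ant]
  23. access melon: MISS, evict owl. Cache (LRU->MRU): [ant melon]
Total: 8 hits, 15 misses, 13 evictions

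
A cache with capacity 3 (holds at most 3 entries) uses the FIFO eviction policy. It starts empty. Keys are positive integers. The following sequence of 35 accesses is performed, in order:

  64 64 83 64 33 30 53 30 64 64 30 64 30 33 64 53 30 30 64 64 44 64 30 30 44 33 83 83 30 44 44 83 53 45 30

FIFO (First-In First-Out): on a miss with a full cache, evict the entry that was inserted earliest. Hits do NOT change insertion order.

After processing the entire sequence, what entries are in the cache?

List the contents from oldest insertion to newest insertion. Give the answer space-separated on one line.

FIFO simulation (capacity=3):
  1. access 64: MISS. Cache (old->new): [64]
  2. access 64: HIT. Cache (old->new): [64]
  3. access 83: MISS. Cache (old->new): [64 83]
  4. access 64: HIT. Cache (old->new): [64 83]
  5. access 33: MISS. Cache (old->new): [64 83 33]
  6. access 30: MISS, evict 64. Cache (old->new): [83 33 30]
  7. access 53: MISS, evict 83. Cache (old->new): [33 30 53]
  8. access 30: HIT. Cache (old->new): [33 30 53]
  9. access 64: MISS, evict 33. Cache (old->new): [30 53 64]
  10. access 64: HIT. Cache (old->new): [30 53 64]
  11. access 30: HIT. Cache (old->new): [30 53 64]
  12. access 64: HIT. Cache (old->new): [30 53 64]
  13. access 30: HIT. Cache (old->new): [30 53 64]
  14. access 33: MISS, evict 30. Cache (old->new): [53 64 33]
  15. access 64: HIT. Cache (old->new): [53 64 33]
  16. access 53: HIT. Cache (old->new): [53 64 33]
  17. access 30: MISS, evict 53. Cache (old->new): [64 33 30]
  18. access 30: HIT. Cache (old->new): [64 33 30]
  19. access 64: HIT. Cache (old->new): [64 33 30]
  20. access 64: HIT. Cache (old->new): [64 33 30]
  21. access 44: MISS, evict 64. Cache (old->new): [33 30 44]
  22. access 64: MISS, evict 33. Cache (old->new): [30 44 64]
  23. access 30: HIT. Cache (old->new): [30 44 64]
  24. access 30: HIT. Cache (old->new): [30 44 64]
  25. access 44: HIT. Cache (old->new): [30 44 64]
  26. access 33: MISS, evict 30. Cache (old->new): [44 64 33]
  27. access 83: MISS, evict 44. Cache (old->new): [64 33 83]
  28. access 83: HIT. Cache (old->new): [64 33 83]
  29. access 30: MISS, evict 64. Cache (old->new): [33 83 30]
  30. access 44: MISS, evict 33. Cache (old->new): [83 30 44]
  31. access 44: HIT. Cache (old->new): [83 30 44]
  32. access 83: HIT. Cache (old->new): [83 30 44]
  33. access 53: MISS, evict 83. Cache (old->new): [30 44 53]
  34. access 45: MISS, evict 30. Cache (old->new): [44 53 45]
  35. access 30: MISS, evict 44. Cache (old->new): [53 45 30]
Total: 18 hits, 17 misses, 14 evictions

Answer: 53 45 30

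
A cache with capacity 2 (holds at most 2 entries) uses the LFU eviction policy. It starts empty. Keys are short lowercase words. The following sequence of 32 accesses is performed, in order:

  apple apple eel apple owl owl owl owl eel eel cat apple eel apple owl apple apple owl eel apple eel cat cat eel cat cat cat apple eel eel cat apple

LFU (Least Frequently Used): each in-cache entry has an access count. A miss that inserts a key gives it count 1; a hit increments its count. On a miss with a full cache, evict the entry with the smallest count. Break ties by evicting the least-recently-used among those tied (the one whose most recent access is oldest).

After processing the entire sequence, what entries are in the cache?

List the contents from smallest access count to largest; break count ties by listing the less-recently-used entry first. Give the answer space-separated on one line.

Answer: apple owl

Derivation:
LFU simulation (capacity=2):
  1. access apple: MISS. Cache: [apple(c=1)]
  2. access apple: HIT, count now 2. Cache: [apple(c=2)]
  3. access eel: MISS. Cache: [eel(c=1) apple(c=2)]
  4. access apple: HIT, count now 3. Cache: [eel(c=1) apple(c=3)]
  5. access owl: MISS, evict eel(c=1). Cache: [owl(c=1) apple(c=3)]
  6. access owl: HIT, count now 2. Cache: [owl(c=2) apple(c=3)]
  7. access owl: HIT, count now 3. Cache: [apple(c=3) owl(c=3)]
  8. access owl: HIT, count now 4. Cache: [apple(c=3) owl(c=4)]
  9. access eel: MISS, evict apple(c=3). Cache: [eel(c=1) owl(c=4)]
  10. access eel: HIT, count now 2. Cache: [eel(c=2) owl(c=4)]
  11. access cat: MISS, evict eel(c=2). Cache: [cat(c=1) owl(c=4)]
  12. access apple: MISS, evict cat(c=1). Cache: [apple(c=1) owl(c=4)]
  13. access eel: MISS, evict apple(c=1). Cache: [eel(c=1) owl(c=4)]
  14. access apple: MISS, evict eel(c=1). Cache: [apple(c=1) owl(c=4)]
  15. access owl: HIT, count now 5. Cache: [apple(c=1) owl(c=5)]
  16. access apple: HIT, count now 2. Cache: [apple(c=2) owl(c=5)]
  17. access apple: HIT, count now 3. Cache: [apple(c=3) owl(c=5)]
  18. access owl: HIT, count now 6. Cache: [apple(c=3) owl(c=6)]
  19. access eel: MISS, evict apple(c=3). Cache: [eel(c=1) owl(c=6)]
  20. access apple: MISS, evict eel(c=1). Cache: [apple(c=1) owl(c=6)]
  21. access eel: MISS, evict apple(c=1). Cache: [eel(c=1) owl(c=6)]
  22. access cat: MISS, evict eel(c=1). Cache: [cat(c=1) owl(c=6)]
  23. access cat: HIT, count now 2. Cache: [cat(c=2) owl(c=6)]
  24. access eel: MISS, evict cat(c=2). Cache: [eel(c=1) owl(c=6)]
  25. access cat: MISS, evict eel(c=1). Cache: [cat(c=1) owl(c=6)]
  26. access cat: HIT, count now 2. Cache: [cat(c=2) owl(c=6)]
  27. access cat: HIT, count now 3. Cache: [cat(c=3) owl(c=6)]
  28. access apple: MISS, evict cat(c=3). Cache: [apple(c=1) owl(c=6)]
  29. access eel: MISS, evict apple(c=1). Cache: [eel(c=1) owl(c=6)]
  30. access eel: HIT, count now 2. Cache: [eel(c=2) owl(c=6)]
  31. access cat: MISS, evict eel(c=2). Cache: [cat(c=1) owl(c=6)]
  32. access apple: MISS, evict cat(c=1). Cache: [apple(c=1) owl(c=6)]
Total: 14 hits, 18 misses, 16 evictions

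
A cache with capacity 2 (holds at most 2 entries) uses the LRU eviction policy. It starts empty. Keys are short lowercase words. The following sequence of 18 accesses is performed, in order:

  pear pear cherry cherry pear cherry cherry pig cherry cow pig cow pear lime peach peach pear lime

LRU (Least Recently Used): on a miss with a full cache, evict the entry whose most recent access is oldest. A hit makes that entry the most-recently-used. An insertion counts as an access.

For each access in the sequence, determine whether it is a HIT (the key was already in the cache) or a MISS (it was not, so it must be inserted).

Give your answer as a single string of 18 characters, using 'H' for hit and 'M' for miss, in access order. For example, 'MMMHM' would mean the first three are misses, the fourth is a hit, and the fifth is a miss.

Answer: MHMHHHHMHMMHMMMHMM

Derivation:
LRU simulation (capacity=2):
  1. access pear: MISS. Cache (LRU->MRU): [pear]
  2. access pear: HIT. Cache (LRU->MRU): [pear]
  3. access cherry: MISS. Cache (LRU->MRU): [pear cherry]
  4. access cherry: HIT. Cache (LRU->MRU): [pear cherry]
  5. access pear: HIT. Cache (LRU->MRU): [cherry pear]
  6. access cherry: HIT. Cache (LRU->MRU): [pear cherry]
  7. access cherry: HIT. Cache (LRU->MRU): [pear cherry]
  8. access pig: MISS, evict pear. Cache (LRU->MRU): [cherry pig]
  9. access cherry: HIT. Cache (LRU->MRU): [pig cherry]
  10. access cow: MISS, evict pig. Cache (LRU->MRU): [cherry cow]
  11. access pig: MISS, evict cherry. Cache (LRU->MRU): [cow pig]
  12. access cow: HIT. Cache (LRU->MRU): [pig cow]
  13. access pear: MISS, evict pig. Cache (LRU->MRU): [cow pear]
  14. access lime: MISS, evict cow. Cache (LRU->MRU): [pear lime]
  15. access peach: MISS, evict pear. Cache (LRU->MRU): [lime peach]
  16. access peach: HIT. Cache (LRU->MRU): [lime peach]
  17. access pear: MISS, evict lime. Cache (LRU->MRU): [peach pear]
  18. access lime: MISS, evict peach. Cache (LRU->MRU): [pear lime]
Total: 8 hits, 10 misses, 8 evictions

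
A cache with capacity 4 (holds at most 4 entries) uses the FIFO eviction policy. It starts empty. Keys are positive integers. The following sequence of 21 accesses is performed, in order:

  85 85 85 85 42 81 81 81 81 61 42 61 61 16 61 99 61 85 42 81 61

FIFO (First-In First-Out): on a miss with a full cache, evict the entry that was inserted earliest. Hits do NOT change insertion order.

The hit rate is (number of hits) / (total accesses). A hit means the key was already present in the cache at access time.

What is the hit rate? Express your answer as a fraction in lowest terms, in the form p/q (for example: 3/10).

Answer: 11/21

Derivation:
FIFO simulation (capacity=4):
  1. access 85: MISS. Cache (old->new): [85]
  2. access 85: HIT. Cache (old->new): [85]
  3. access 85: HIT. Cache (old->new): [85]
  4. access 85: HIT. Cache (old->new): [85]
  5. access 42: MISS. Cache (old->new): [85 42]
  6. access 81: MISS. Cache (old->new): [85 42 81]
  7. access 81: HIT. Cache (old->new): [85 42 81]
  8. access 81: HIT. Cache (old->new): [85 42 81]
  9. access 81: HIT. Cache (old->new): [85 42 81]
  10. access 61: MISS. Cache (old->new): [85 42 81 61]
  11. access 42: HIT. Cache (old->new): [85 42 81 61]
  12. access 61: HIT. Cache (old->new): [85 42 81 61]
  13. access 61: HIT. Cache (old->new): [85 42 81 61]
  14. access 16: MISS, evict 85. Cache (old->new): [42 81 61 16]
  15. access 61: HIT. Cache (old->new): [42 81 61 16]
  16. access 99: MISS, evict 42. Cache (old->new): [81 61 16 99]
  17. access 61: HIT. Cache (old->new): [81 61 16 99]
  18. access 85: MISS, evict 81. Cache (old->new): [61 16 99 85]
  19. access 42: MISS, evict 61. Cache (old->new): [16 99 85 42]
  20. access 81: MISS, evict 16. Cache (old->new): [99 85 42 81]
  21. access 61: MISS, evict 99. Cache (old->new): [85 42 81 61]
Total: 11 hits, 10 misses, 6 evictions

Hit rate = 11/21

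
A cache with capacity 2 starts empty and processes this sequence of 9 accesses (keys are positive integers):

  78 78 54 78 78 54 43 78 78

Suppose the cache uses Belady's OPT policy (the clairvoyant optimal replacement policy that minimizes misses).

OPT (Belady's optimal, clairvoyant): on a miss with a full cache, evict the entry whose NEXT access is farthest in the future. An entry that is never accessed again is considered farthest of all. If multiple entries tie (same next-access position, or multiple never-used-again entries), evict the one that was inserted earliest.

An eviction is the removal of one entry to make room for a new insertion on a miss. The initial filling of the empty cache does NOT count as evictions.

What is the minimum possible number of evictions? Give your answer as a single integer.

OPT (Belady) simulation (capacity=2):
  1. access 78: MISS. Cache: [78]
  2. access 78: HIT. Next use of 78: step 4. Cache: [78]
  3. access 54: MISS. Cache: [78 54]
  4. access 78: HIT. Next use of 78: step 5. Cache: [78 54]
  5. access 78: HIT. Next use of 78: step 8. Cache: [78 54]
  6. access 54: HIT. Next use of 54: never. Cache: [78 54]
  7. access 43: MISS, evict 54 (next use: never). Cache: [78 43]
  8. access 78: HIT. Next use of 78: step 9. Cache: [78 43]
  9. access 78: HIT. Next use of 78: never. Cache: [78 43]
Total: 6 hits, 3 misses, 1 evictions

Answer: 1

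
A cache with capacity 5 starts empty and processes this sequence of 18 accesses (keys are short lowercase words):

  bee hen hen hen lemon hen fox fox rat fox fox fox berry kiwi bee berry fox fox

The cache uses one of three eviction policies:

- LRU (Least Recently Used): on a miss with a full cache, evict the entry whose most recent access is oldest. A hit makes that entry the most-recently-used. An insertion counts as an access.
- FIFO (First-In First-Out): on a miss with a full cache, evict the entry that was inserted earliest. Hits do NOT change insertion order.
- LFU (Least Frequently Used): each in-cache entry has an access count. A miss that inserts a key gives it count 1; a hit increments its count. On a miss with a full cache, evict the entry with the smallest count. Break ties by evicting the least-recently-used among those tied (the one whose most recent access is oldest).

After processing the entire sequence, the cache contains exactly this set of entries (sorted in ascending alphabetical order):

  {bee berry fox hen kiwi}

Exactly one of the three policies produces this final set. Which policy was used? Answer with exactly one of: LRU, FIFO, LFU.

Answer: LFU

Derivation:
Simulating under each policy and comparing final sets:
  LRU: final set = {bee berry fox kiwi rat} -> differs
  FIFO: final set = {bee berry fox kiwi rat} -> differs
  LFU: final set = {bee berry fox hen kiwi} -> MATCHES target
Only LFU produces the target set.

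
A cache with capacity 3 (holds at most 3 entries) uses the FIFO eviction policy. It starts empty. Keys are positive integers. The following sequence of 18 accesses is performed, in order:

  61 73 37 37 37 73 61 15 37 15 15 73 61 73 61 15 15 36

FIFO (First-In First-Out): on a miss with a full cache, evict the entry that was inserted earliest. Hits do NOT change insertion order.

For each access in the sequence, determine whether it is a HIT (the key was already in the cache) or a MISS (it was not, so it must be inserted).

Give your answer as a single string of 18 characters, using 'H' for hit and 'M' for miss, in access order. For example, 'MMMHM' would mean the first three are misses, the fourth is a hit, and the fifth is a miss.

Answer: MMMHHHHMHHHHMMHHHM

Derivation:
FIFO simulation (capacity=3):
  1. access 61: MISS. Cache (old->new): [61]
  2. access 73: MISS. Cache (old->new): [61 73]
  3. access 37: MISS. Cache (old->new): [61 73 37]
  4. access 37: HIT. Cache (old->new): [61 73 37]
  5. access 37: HIT. Cache (old->new): [61 73 37]
  6. access 73: HIT. Cache (old->new): [61 73 37]
  7. access 61: HIT. Cache (old->new): [61 73 37]
  8. access 15: MISS, evict 61. Cache (old->new): [73 37 15]
  9. access 37: HIT. Cache (old->new): [73 37 15]
  10. access 15: HIT. Cache (old->new): [73 37 15]
  11. access 15: HIT. Cache (old->new): [73 37 15]
  12. access 73: HIT. Cache (old->new): [73 37 15]
  13. access 61: MISS, evict 73. Cache (old->new): [37 15 61]
  14. access 73: MISS, evict 37. Cache (old->new): [15 61 73]
  15. access 61: HIT. Cache (old->new): [15 61 73]
  16. access 15: HIT. Cache (old->new): [15 61 73]
  17. access 15: HIT. Cache (old->new): [15 61 73]
  18. access 36: MISS, evict 15. Cache (old->new): [61 73 36]
Total: 11 hits, 7 misses, 4 evictions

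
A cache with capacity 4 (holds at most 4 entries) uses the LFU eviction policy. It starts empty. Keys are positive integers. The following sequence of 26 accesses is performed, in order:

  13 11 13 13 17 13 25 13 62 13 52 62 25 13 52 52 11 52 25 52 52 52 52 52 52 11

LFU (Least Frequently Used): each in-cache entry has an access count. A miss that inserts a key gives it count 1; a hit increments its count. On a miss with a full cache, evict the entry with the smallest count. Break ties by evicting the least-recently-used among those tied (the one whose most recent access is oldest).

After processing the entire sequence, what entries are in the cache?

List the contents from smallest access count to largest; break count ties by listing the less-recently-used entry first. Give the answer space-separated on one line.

Answer: 11 25 13 52

Derivation:
LFU simulation (capacity=4):
  1. access 13: MISS. Cache: [13(c=1)]
  2. access 11: MISS. Cache: [13(c=1) 11(c=1)]
  3. access 13: HIT, count now 2. Cache: [11(c=1) 13(c=2)]
  4. access 13: HIT, count now 3. Cache: [11(c=1) 13(c=3)]
  5. access 17: MISS. Cache: [11(c=1) 17(c=1) 13(c=3)]
  6. access 13: HIT, count now 4. Cache: [11(c=1) 17(c=1) 13(c=4)]
  7. access 25: MISS. Cache: [11(c=1) 17(c=1) 25(c=1) 13(c=4)]
  8. access 13: HIT, count now 5. Cache: [11(c=1) 17(c=1) 25(c=1) 13(c=5)]
  9. access 62: MISS, evict 11(c=1). Cache: [17(c=1) 25(c=1) 62(c=1) 13(c=5)]
  10. access 13: HIT, count now 6. Cache: [17(c=1) 25(c=1) 62(c=1) 13(c=6)]
  11. access 52: MISS, evict 17(c=1). Cache: [25(c=1) 62(c=1) 52(c=1) 13(c=6)]
  12. access 62: HIT, count now 2. Cache: [25(c=1) 52(c=1) 62(c=2) 13(c=6)]
  13. access 25: HIT, count now 2. Cache: [52(c=1) 62(c=2) 25(c=2) 13(c=6)]
  14. access 13: HIT, count now 7. Cache: [52(c=1) 62(c=2) 25(c=2) 13(c=7)]
  15. access 52: HIT, count now 2. Cache: [62(c=2) 25(c=2) 52(c=2) 13(c=7)]
  16. access 52: HIT, count now 3. Cache: [62(c=2) 25(c=2) 52(c=3) 13(c=7)]
  17. access 11: MISS, evict 62(c=2). Cache: [11(c=1) 25(c=2) 52(c=3) 13(c=7)]
  18. access 52: HIT, count now 4. Cache: [11(c=1) 25(c=2) 52(c=4) 13(c=7)]
  19. access 25: HIT, count now 3. Cache: [11(c=1) 25(c=3) 52(c=4) 13(c=7)]
  20. access 52: HIT, count now 5. Cache: [11(c=1) 25(c=3) 52(c=5) 13(c=7)]
  21. access 52: HIT, count now 6. Cache: [11(c=1) 25(c=3) 52(c=6) 13(c=7)]
  22. access 52: HIT, count now 7. Cache: [11(c=1) 25(c=3) 13(c=7) 52(c=7)]
  23. access 52: HIT, count now 8. Cache: [11(c=1) 25(c=3) 13(c=7) 52(c=8)]
  24. access 52: HIT, count now 9. Cache: [11(c=1) 25(c=3) 13(c=7) 52(c=9)]
  25. access 52: HIT, count now 10. Cache: [11(c=1) 25(c=3) 13(c=7) 52(c=10)]
  26. access 11: HIT, count now 2. Cache: [11(c=2) 25(c=3) 13(c=7) 52(c=10)]
Total: 19 hits, 7 misses, 3 evictions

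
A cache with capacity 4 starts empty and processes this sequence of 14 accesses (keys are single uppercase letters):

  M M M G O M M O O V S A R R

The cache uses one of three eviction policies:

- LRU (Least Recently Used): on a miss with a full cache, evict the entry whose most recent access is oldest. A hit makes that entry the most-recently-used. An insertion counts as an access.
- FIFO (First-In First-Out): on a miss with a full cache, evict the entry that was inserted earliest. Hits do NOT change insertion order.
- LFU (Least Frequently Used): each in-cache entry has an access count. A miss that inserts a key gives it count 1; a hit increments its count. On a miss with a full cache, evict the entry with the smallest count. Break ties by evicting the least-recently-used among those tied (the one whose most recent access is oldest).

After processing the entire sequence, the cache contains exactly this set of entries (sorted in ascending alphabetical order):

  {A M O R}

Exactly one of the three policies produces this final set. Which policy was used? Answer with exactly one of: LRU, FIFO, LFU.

Answer: LFU

Derivation:
Simulating under each policy and comparing final sets:
  LRU: final set = {A R S V} -> differs
  FIFO: final set = {A R S V} -> differs
  LFU: final set = {A M O R} -> MATCHES target
Only LFU produces the target set.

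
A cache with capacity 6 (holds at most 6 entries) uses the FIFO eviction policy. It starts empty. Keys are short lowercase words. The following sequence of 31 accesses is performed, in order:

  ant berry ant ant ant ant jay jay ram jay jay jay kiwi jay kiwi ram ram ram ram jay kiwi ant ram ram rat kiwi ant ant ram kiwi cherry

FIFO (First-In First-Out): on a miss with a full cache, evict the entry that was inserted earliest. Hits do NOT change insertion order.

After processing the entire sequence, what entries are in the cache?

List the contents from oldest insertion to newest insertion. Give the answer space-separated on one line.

FIFO simulation (capacity=6):
  1. access ant: MISS. Cache (old->new): [ant]
  2. access berry: MISS. Cache (old->new): [ant berry]
  3. access ant: HIT. Cache (old->new): [ant berry]
  4. access ant: HIT. Cache (old->new): [ant berry]
  5. access ant: HIT. Cache (old->new): [ant berry]
  6. access ant: HIT. Cache (old->new): [ant berry]
  7. access jay: MISS. Cache (old->new): [ant berry jay]
  8. access jay: HIT. Cache (old->new): [ant berry jay]
  9. access ram: MISS. Cache (old->new): [ant berry jay ram]
  10. access jay: HIT. Cache (old->new): [ant berry jay ram]
  11. access jay: HIT. Cache (old->new): [ant berry jay ram]
  12. access jay: HIT. Cache (old->new): [ant berry jay ram]
  13. access kiwi: MISS. Cache (old->new): [ant berry jay ram kiwi]
  14. access jay: HIT. Cache (old->new): [ant berry jay ram kiwi]
  15. access kiwi: HIT. Cache (old->new): [ant berry jay ram kiwi]
  16. access ram: HIT. Cache (old->new): [ant berry jay ram kiwi]
  17. access ram: HIT. Cache (old->new): [ant berry jay ram kiwi]
  18. access ram: HIT. Cache (old->new): [ant berry jay ram kiwi]
  19. access ram: HIT. Cache (old->new): [ant berry jay ram kiwi]
  20. access jay: HIT. Cache (old->new): [ant berry jay ram kiwi]
  21. access kiwi: HIT. Cache (old->new): [ant berry jay ram kiwi]
  22. access ant: HIT. Cache (old->new): [ant berry jay ram kiwi]
  23. access ram: HIT. Cache (old->new): [ant berry jay ram kiwi]
  24. access ram: HIT. Cache (old->new): [ant berry jay ram kiwi]
  25. access rat: MISS. Cache (old->new): [ant berry jay ram kiwi rat]
  26. access kiwi: HIT. Cache (old->new): [ant berry jay ram kiwi rat]
  27. access ant: HIT. Cache (old->new): [ant berry jay ram kiwi rat]
  28. access ant: HIT. Cache (old->new): [ant berry jay ram kiwi rat]
  29. access ram: HIT. Cache (old->new): [ant berry jay ram kiwi rat]
  30. access kiwi: HIT. Cache (old->new): [ant berry jay ram kiwi rat]
  31. access cherry: MISS, evict ant. Cache (old->new): [berry jay ram kiwi rat cherry]
Total: 24 hits, 7 misses, 1 evictions

Answer: berry jay ram kiwi rat cherry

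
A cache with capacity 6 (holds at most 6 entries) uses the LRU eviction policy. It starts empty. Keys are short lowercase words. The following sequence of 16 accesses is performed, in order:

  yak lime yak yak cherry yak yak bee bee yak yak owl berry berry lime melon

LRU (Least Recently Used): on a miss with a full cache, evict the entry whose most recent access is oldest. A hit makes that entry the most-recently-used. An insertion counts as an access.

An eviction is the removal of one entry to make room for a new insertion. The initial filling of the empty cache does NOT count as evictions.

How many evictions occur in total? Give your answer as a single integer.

LRU simulation (capacity=6):
  1. access yak: MISS. Cache (LRU->MRU): [yak]
  2. access lime: MISS. Cache (LRU->MRU): [yak lime]
  3. access yak: HIT. Cache (LRU->MRU): [lime yak]
  4. access yak: HIT. Cache (LRU->MRU): [lime yak]
  5. access cherry: MISS. Cache (LRU->MRU): [lime yak cherry]
  6. access yak: HIT. Cache (LRU->MRU): [lime cherry yak]
  7. access yak: HIT. Cache (LRU->MRU): [lime cherry yak]
  8. access bee: MISS. Cache (LRU->MRU): [lime cherry yak bee]
  9. access bee: HIT. Cache (LRU->MRU): [lime cherry yak bee]
  10. access yak: HIT. Cache (LRU->MRU): [lime cherry bee yak]
  11. access yak: HIT. Cache (LRU->MRU): [lime cherry bee yak]
  12. access owl: MISS. Cache (LRU->MRU): [lime cherry bee yak owl]
  13. access berry: MISS. Cache (LRU->MRU): [lime cherry bee yak owl berry]
  14. access berry: HIT. Cache (LRU->MRU): [lime cherry bee yak owl berry]
  15. access lime: HIT. Cache (LRU->MRU): [cherry bee yak owl berry lime]
  16. access melon: MISS, evict cherry. Cache (LRU->MRU): [bee yak owl berry lime melon]
Total: 9 hits, 7 misses, 1 evictions

Answer: 1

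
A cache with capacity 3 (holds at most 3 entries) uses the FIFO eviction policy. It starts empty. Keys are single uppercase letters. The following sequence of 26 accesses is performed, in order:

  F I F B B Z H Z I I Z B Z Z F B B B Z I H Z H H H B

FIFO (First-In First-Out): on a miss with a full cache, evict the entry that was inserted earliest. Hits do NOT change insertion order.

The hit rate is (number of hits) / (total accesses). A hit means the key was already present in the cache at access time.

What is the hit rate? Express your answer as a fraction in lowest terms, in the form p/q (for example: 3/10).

Answer: 1/2

Derivation:
FIFO simulation (capacity=3):
  1. access F: MISS. Cache (old->new): [F]
  2. access I: MISS. Cache (old->new): [F I]
  3. access F: HIT. Cache (old->new): [F I]
  4. access B: MISS. Cache (old->new): [F I B]
  5. access B: HIT. Cache (old->new): [F I B]
  6. access Z: MISS, evict F. Cache (old->new): [I B Z]
  7. access H: MISS, evict I. Cache (old->new): [B Z H]
  8. access Z: HIT. Cache (old->new): [B Z H]
  9. access I: MISS, evict B. Cache (old->new): [Z H I]
  10. access I: HIT. Cache (old->new): [Z H I]
  11. access Z: HIT. Cache (old->new): [Z H I]
  12. access B: MISS, evict Z. Cache (old->new): [H I B]
  13. access Z: MISS, evict H. Cache (old->new): [I B Z]
  14. access Z: HIT. Cache (old->new): [I B Z]
  15. access F: MISS, evict I. Cache (old->new): [B Z F]
  16. access B: HIT. Cache (old->new): [B Z F]
  17. access B: HIT. Cache (old->new): [B Z F]
  18. access B: HIT. Cache (old->new): [B Z F]
  19. access Z: HIT. Cache (old->new): [B Z F]
  20. access I: MISS, evict B. Cache (old->new): [Z F I]
  21. access H: MISS, evict Z. Cache (old->new): [F I H]
  22. access Z: MISS, evict F. Cache (old->new): [I H Z]
  23. access H: HIT. Cache (old->new): [I H Z]
  24. access H: HIT. Cache (old->new): [I H Z]
  25. access H: HIT. Cache (old->new): [I H Z]
  26. access B: MISS, evict I. Cache (old->new): [H Z B]
Total: 13 hits, 13 misses, 10 evictions

Hit rate = 13/26 = 1/2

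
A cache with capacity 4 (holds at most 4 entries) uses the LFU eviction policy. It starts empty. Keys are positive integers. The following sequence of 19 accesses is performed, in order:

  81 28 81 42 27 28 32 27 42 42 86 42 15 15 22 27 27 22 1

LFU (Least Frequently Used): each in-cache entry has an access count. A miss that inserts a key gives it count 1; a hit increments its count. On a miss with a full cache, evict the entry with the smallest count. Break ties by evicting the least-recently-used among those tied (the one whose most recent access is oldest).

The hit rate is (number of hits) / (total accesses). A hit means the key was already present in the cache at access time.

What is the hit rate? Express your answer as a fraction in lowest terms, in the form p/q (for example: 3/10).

LFU simulation (capacity=4):
  1. access 81: MISS. Cache: [81(c=1)]
  2. access 28: MISS. Cache: [81(c=1) 28(c=1)]
  3. access 81: HIT, count now 2. Cache: [28(c=1) 81(c=2)]
  4. access 42: MISS. Cache: [28(c=1) 42(c=1) 81(c=2)]
  5. access 27: MISS. Cache: [28(c=1) 42(c=1) 27(c=1) 81(c=2)]
  6. access 28: HIT, count now 2. Cache: [42(c=1) 27(c=1) 81(c=2) 28(c=2)]
  7. access 32: MISS, evict 42(c=1). Cache: [27(c=1) 32(c=1) 81(c=2) 28(c=2)]
  8. access 27: HIT, count now 2. Cache: [32(c=1) 81(c=2) 28(c=2) 27(c=2)]
  9. access 42: MISS, evict 32(c=1). Cache: [42(c=1) 81(c=2) 28(c=2) 27(c=2)]
  10. access 42: HIT, count now 2. Cache: [81(c=2) 28(c=2) 27(c=2) 42(c=2)]
  11. access 86: MISS, evict 81(c=2). Cache: [86(c=1) 28(c=2) 27(c=2) 42(c=2)]
  12. access 42: HIT, count now 3. Cache: [86(c=1) 28(c=2) 27(c=2) 42(c=3)]
  13. access 15: MISS, evict 86(c=1). Cache: [15(c=1) 28(c=2) 27(c=2) 42(c=3)]
  14. access 15: HIT, count now 2. Cache: [28(c=2) 27(c=2) 15(c=2) 42(c=3)]
  15. access 22: MISS, evict 28(c=2). Cache: [22(c=1) 27(c=2) 15(c=2) 42(c=3)]
  16. access 27: HIT, count now 3. Cache: [22(c=1) 15(c=2) 42(c=3) 27(c=3)]
  17. access 27: HIT, count now 4. Cache: [22(c=1) 15(c=2) 42(c=3) 27(c=4)]
  18. access 22: HIT, count now 2. Cache: [15(c=2) 22(c=2) 42(c=3) 27(c=4)]
  19. access 1: MISS, evict 15(c=2). Cache: [1(c=1) 22(c=2) 42(c=3) 27(c=4)]
Total: 9 hits, 10 misses, 6 evictions

Hit rate = 9/19

Answer: 9/19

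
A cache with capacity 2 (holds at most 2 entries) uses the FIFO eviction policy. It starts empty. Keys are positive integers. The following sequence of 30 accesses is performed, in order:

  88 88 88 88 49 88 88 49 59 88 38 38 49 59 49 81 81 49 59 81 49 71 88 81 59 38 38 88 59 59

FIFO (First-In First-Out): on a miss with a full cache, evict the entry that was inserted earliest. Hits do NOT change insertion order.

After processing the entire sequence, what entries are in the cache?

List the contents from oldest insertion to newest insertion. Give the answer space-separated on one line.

Answer: 88 59

Derivation:
FIFO simulation (capacity=2):
  1. access 88: MISS. Cache (old->new): [88]
  2. access 88: HIT. Cache (old->new): [88]
  3. access 88: HIT. Cache (old->new): [88]
  4. access 88: HIT. Cache (old->new): [88]
  5. access 49: MISS. Cache (old->new): [88 49]
  6. access 88: HIT. Cache (old->new): [88 49]
  7. access 88: HIT. Cache (old->new): [88 49]
  8. access 49: HIT. Cache (old->new): [88 49]
  9. access 59: MISS, evict 88. Cache (old->new): [49 59]
  10. access 88: MISS, evict 49. Cache (old->new): [59 88]
  11. access 38: MISS, evict 59. Cache (old->new): [88 38]
  12. access 38: HIT. Cache (old->new): [88 38]
  13. access 49: MISS, evict 88. Cache (old->new): [38 49]
  14. access 59: MISS, evict 38. Cache (old->new): [49 59]
  15. access 49: HIT. Cache (old->new): [49 59]
  16. access 81: MISS, evict 49. Cache (old->new): [59 81]
  17. access 81: HIT. Cache (old->new): [59 81]
  18. access 49: MISS, evict 59. Cache (old->new): [81 49]
  19. access 59: MISS, evict 81. Cache (old->new): [49 59]
  20. access 81: MISS, evict 49. Cache (old->new): [59 81]
  21. access 49: MISS, evict 59. Cache (old->new): [81 49]
  22. access 71: MISS, evict 81. Cache (old->new): [49 71]
  23. access 88: MISS, evict 49. Cache (old->new): [71 88]
  24. access 81: MISS, evict 71. Cache (old->new): [88 81]
  25. access 59: MISS, evict 88. Cache (old->new): [81 59]
  26. access 38: MISS, evict 81. Cache (old->new): [59 38]
  27. access 38: HIT. Cache (old->new): [59 38]
  28. access 88: MISS, evict 59. Cache (old->new): [38 88]
  29. access 59: MISS, evict 38. Cache (old->new): [88 59]
  30. access 59: HIT. Cache (old->new): [88 59]
Total: 11 hits, 19 misses, 17 evictions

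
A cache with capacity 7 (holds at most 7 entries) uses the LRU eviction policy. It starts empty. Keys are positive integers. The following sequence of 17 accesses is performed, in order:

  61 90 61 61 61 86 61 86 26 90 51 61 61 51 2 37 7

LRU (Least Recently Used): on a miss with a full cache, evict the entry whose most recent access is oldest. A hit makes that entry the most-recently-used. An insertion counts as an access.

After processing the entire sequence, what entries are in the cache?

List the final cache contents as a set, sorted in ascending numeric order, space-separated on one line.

Answer: 2 7 26 37 51 61 90

Derivation:
LRU simulation (capacity=7):
  1. access 61: MISS. Cache (LRU->MRU): [61]
  2. access 90: MISS. Cache (LRU->MRU): [61 90]
  3. access 61: HIT. Cache (LRU->MRU): [90 61]
  4. access 61: HIT. Cache (LRU->MRU): [90 61]
  5. access 61: HIT. Cache (LRU->MRU): [90 61]
  6. access 86: MISS. Cache (LRU->MRU): [90 61 86]
  7. access 61: HIT. Cache (LRU->MRU): [90 86 61]
  8. access 86: HIT. Cache (LRU->MRU): [90 61 86]
  9. access 26: MISS. Cache (LRU->MRU): [90 61 86 26]
  10. access 90: HIT. Cache (LRU->MRU): [61 86 26 90]
  11. access 51: MISS. Cache (LRU->MRU): [61 86 26 90 51]
  12. access 61: HIT. Cache (LRU->MRU): [86 26 90 51 61]
  13. access 61: HIT. Cache (LRU->MRU): [86 26 90 51 61]
  14. access 51: HIT. Cache (LRU->MRU): [86 26 90 61 51]
  15. access 2: MISS. Cache (LRU->MRU): [86 26 90 61 51 2]
  16. access 37: MISS. Cache (LRU->MRU): [86 26 90 61 51 2 37]
  17. access 7: MISS, evict 86. Cache (LRU->MRU): [26 90 61 51 2 37 7]
Total: 9 hits, 8 misses, 1 evictions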